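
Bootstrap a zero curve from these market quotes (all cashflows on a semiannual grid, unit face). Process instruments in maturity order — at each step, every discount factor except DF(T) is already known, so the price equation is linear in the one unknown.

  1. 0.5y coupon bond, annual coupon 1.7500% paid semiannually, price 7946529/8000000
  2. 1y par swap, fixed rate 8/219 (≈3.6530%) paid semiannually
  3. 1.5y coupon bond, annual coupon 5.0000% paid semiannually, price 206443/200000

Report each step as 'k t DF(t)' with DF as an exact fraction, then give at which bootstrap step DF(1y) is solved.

1 1/2 9847/10000
2 1 2411/2500
3 3/2 1919/2000
DF(1y) is solved at step 2

step 1 [0.5y] bond c/2=7/800: DF=(7946529/8000000 − 7/800·(0))/(1+7/800) = 9847/10000 ≈ 0.984700
step 2 [1y] swap r/2=4/219: DF=(1 − 4/219·(0.984700))/(1+4/219) = 2411/2500 ≈ 0.964400
step 3 [1.5y] bond c/2=1/40: DF=(206443/200000 − 1/40·(0.984700+0.964400))/(1+1/40) = 1919/2000 ≈ 0.959500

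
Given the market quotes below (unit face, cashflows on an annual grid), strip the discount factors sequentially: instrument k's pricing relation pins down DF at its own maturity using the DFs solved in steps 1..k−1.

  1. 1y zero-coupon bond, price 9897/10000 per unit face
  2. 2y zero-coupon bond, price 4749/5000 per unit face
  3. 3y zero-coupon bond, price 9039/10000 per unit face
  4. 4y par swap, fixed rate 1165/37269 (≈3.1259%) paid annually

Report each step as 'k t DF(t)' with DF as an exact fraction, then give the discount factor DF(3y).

step 1 [1y] zero: DF = P = 9897/10000 ≈ 0.989700
step 2 [2y] zero: DF = P = 4749/5000 ≈ 0.949800
step 3 [3y] zero: DF = P = 9039/10000 ≈ 0.903900
step 4 [4y] swap r/1=1165/37269: DF=(1 − 1165/37269·(0.989700+0.949800+0.903900))/(1+1165/37269) = 1767/2000 ≈ 0.883500

1 1 9897/10000
2 2 4749/5000
3 3 9039/10000
4 4 1767/2000
DF(3y) = 9039/10000 ≈ 0.903900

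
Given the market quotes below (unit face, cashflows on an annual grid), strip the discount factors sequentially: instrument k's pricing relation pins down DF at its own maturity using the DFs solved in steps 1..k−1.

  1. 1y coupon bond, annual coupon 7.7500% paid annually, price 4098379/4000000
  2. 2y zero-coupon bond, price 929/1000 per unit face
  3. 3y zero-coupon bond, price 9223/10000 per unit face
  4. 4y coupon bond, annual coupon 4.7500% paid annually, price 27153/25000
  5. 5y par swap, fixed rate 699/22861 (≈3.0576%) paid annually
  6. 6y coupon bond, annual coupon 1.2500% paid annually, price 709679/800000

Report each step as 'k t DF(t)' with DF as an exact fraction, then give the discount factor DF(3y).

1 1 9509/10000
2 2 929/1000
3 3 9223/10000
4 4 4549/5000
5 5 4301/5000
6 6 8197/10000
DF(3y) = 9223/10000 ≈ 0.922300

step 1 [1y] bond c/1=31/400: DF=(4098379/4000000 − 31/400·(0))/(1+31/400) = 9509/10000 ≈ 0.950900
step 2 [2y] zero: DF = P = 929/1000 ≈ 0.929000
step 3 [3y] zero: DF = P = 9223/10000 ≈ 0.922300
step 4 [4y] bond c/1=19/400: DF=(27153/25000 − 19/400·(0.950900+0.929000+0.922300))/(1+19/400) = 4549/5000 ≈ 0.909800
step 5 [5y] swap r/1=699/22861: DF=(1 − 699/22861·(0.950900+0.929000+0.922300+0.909800))/(1+699/22861) = 4301/5000 ≈ 0.860200
step 6 [6y] bond c/1=1/80: DF=(709679/800000 − 1/80·(0.950900+0.929000+0.922300+0.909800+0.860200))/(1+1/80) = 8197/10000 ≈ 0.819700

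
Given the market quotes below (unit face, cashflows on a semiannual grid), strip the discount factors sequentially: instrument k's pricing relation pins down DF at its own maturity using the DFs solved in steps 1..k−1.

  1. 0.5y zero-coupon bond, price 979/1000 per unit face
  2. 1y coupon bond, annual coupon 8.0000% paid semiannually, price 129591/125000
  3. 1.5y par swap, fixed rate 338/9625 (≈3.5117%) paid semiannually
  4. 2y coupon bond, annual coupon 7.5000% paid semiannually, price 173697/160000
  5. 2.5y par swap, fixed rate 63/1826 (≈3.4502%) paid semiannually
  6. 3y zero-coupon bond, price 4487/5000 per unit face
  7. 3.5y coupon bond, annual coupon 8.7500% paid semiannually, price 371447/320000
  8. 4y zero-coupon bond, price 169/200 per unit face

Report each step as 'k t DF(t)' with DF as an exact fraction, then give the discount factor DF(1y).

step 1 [0.5y] zero: DF = P = 979/1000 ≈ 0.979000
step 2 [1y] bond c/2=1/25: DF=(129591/125000 − 1/25·(0.979000))/(1+1/25) = 1199/1250 ≈ 0.959200
step 3 [1.5y] swap r/2=169/9625: DF=(1 − 169/9625·(0.979000+0.959200))/(1+169/9625) = 9493/10000 ≈ 0.949300
step 4 [2y] bond c/2=3/80: DF=(173697/160000 − 3/80·(0.979000+0.959200+0.949300))/(1+3/80) = 471/500 ≈ 0.942000
step 5 [2.5y] swap r/2=63/3652: DF=(1 − 63/3652·(0.979000+0.959200+0.949300+0.942000))/(1+63/3652) = 9181/10000 ≈ 0.918100
step 6 [3y] zero: DF = P = 4487/5000 ≈ 0.897400
step 7 [3.5y] bond c/2=7/160: DF=(371447/320000 − 7/160·(0.979000+0.959200+0.949300+0.942000+0.918100+0.897400))/(1+7/160) = 1751/2000 ≈ 0.875500
step 8 [4y] zero: DF = P = 169/200 ≈ 0.845000

1 1/2 979/1000
2 1 1199/1250
3 3/2 9493/10000
4 2 471/500
5 5/2 9181/10000
6 3 4487/5000
7 7/2 1751/2000
8 4 169/200
DF(1y) = 1199/1250 ≈ 0.959200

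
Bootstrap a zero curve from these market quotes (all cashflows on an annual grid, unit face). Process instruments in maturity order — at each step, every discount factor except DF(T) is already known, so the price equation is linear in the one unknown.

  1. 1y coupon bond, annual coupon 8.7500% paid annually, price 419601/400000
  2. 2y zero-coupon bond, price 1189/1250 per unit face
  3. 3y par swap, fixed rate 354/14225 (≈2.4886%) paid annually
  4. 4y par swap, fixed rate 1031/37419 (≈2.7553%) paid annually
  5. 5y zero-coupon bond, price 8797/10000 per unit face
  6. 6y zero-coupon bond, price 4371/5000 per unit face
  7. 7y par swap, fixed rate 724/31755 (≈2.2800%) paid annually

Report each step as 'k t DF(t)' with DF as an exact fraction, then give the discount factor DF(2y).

1 1 4823/5000
2 2 1189/1250
3 3 2323/2500
4 4 8969/10000
5 5 8797/10000
6 6 4371/5000
7 7 1069/1250
DF(2y) = 1189/1250 ≈ 0.951200

step 1 [1y] bond c/1=7/80: DF=(419601/400000 − 7/80·(0))/(1+7/80) = 4823/5000 ≈ 0.964600
step 2 [2y] zero: DF = P = 1189/1250 ≈ 0.951200
step 3 [3y] swap r/1=354/14225: DF=(1 − 354/14225·(0.964600+0.951200))/(1+354/14225) = 2323/2500 ≈ 0.929200
step 4 [4y] swap r/1=1031/37419: DF=(1 − 1031/37419·(0.964600+0.951200+0.929200))/(1+1031/37419) = 8969/10000 ≈ 0.896900
step 5 [5y] zero: DF = P = 8797/10000 ≈ 0.879700
step 6 [6y] zero: DF = P = 4371/5000 ≈ 0.874200
step 7 [7y] swap r/1=724/31755: DF=(1 − 724/31755·(0.964600+0.951200+0.929200+0.896900+0.879700+0.874200))/(1+724/31755) = 1069/1250 ≈ 0.855200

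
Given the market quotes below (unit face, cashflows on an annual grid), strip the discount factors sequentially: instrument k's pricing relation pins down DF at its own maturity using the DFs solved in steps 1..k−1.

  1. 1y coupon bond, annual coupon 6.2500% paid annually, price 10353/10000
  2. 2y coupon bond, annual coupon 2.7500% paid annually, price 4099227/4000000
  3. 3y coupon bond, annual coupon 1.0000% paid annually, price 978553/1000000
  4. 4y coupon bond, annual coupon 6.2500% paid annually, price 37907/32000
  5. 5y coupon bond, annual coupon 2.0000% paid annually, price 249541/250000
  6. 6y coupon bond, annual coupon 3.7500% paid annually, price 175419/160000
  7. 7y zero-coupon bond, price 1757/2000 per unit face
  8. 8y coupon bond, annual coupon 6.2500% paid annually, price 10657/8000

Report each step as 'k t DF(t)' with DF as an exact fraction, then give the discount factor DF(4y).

1 1 609/625
2 2 9713/10000
3 3 1187/1250
4 4 4723/5000
5 5 9033/10000
6 6 8853/10000
7 7 1757/2000
8 8 871/1000
DF(4y) = 4723/5000 ≈ 0.944600

step 1 [1y] bond c/1=1/16: DF=(10353/10000 − 1/16·(0))/(1+1/16) = 609/625 ≈ 0.974400
step 2 [2y] bond c/1=11/400: DF=(4099227/4000000 − 11/400·(0.974400))/(1+11/400) = 9713/10000 ≈ 0.971300
step 3 [3y] bond c/1=1/100: DF=(978553/1000000 − 1/100·(0.974400+0.971300))/(1+1/100) = 1187/1250 ≈ 0.949600
step 4 [4y] bond c/1=1/16: DF=(37907/32000 − 1/16·(0.974400+0.971300+0.949600))/(1+1/16) = 4723/5000 ≈ 0.944600
step 5 [5y] bond c/1=1/50: DF=(249541/250000 − 1/50·(0.974400+0.971300+0.949600+0.944600))/(1+1/50) = 9033/10000 ≈ 0.903300
step 6 [6y] bond c/1=3/80: DF=(175419/160000 − 3/80·(0.974400+0.971300+0.949600+0.944600+0.903300))/(1+3/80) = 8853/10000 ≈ 0.885300
step 7 [7y] zero: DF = P = 1757/2000 ≈ 0.878500
step 8 [8y] bond c/1=1/16: DF=(10657/8000 − 1/16·(0.974400+0.971300+0.949600+0.944600+0.903300+0.885300+0.878500))/(1+1/16) = 871/1000 ≈ 0.871000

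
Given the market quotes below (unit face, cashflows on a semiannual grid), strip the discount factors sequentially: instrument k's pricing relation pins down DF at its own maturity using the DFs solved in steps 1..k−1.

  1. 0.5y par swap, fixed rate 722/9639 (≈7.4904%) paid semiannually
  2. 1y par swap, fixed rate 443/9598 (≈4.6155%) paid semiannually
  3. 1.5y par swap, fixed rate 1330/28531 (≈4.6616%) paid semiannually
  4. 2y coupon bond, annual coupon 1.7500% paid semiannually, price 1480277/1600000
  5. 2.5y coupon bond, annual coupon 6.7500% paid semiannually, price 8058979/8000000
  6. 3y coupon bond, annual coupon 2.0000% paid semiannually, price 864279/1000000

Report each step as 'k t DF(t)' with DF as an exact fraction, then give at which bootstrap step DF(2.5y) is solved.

1 1/2 9639/10000
2 1 9557/10000
3 3/2 1867/2000
4 2 2231/2500
5 5/2 4261/5000
6 3 4051/5000
DF(2.5y) is solved at step 5

step 1 [0.5y] swap r/2=361/9639: DF=(1 − 361/9639·(0))/(1+361/9639) = 9639/10000 ≈ 0.963900
step 2 [1y] swap r/2=443/19196: DF=(1 − 443/19196·(0.963900))/(1+443/19196) = 9557/10000 ≈ 0.955700
step 3 [1.5y] swap r/2=665/28531: DF=(1 − 665/28531·(0.963900+0.955700))/(1+665/28531) = 1867/2000 ≈ 0.933500
step 4 [2y] bond c/2=7/800: DF=(1480277/1600000 − 7/800·(0.963900+0.955700+0.933500))/(1+7/800) = 2231/2500 ≈ 0.892400
step 5 [2.5y] bond c/2=27/800: DF=(8058979/8000000 − 27/800·(0.963900+0.955700+0.933500+0.892400))/(1+27/800) = 4261/5000 ≈ 0.852200
step 6 [3y] bond c/2=1/100: DF=(864279/1000000 − 1/100·(0.963900+0.955700+0.933500+0.892400+0.852200))/(1+1/100) = 4051/5000 ≈ 0.810200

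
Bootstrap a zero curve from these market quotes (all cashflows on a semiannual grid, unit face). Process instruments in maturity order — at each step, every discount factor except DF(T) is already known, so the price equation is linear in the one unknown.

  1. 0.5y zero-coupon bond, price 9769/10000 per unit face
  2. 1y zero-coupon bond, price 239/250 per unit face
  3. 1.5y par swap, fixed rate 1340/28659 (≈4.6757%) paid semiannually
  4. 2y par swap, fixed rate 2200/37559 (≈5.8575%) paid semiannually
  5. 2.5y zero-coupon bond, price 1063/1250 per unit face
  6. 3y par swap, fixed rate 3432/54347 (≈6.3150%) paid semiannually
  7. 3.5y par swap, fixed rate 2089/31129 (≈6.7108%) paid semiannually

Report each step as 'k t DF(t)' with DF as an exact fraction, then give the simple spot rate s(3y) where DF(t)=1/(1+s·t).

1 1/2 9769/10000
2 1 239/250
3 3/2 933/1000
4 2 89/100
5 5/2 1063/1250
6 3 2071/2500
7 7/2 7911/10000
s(3y) = (1/(2071/2500) − 1)/(3) = 143/2071 ≈ 6.9049%

step 1 [0.5y] zero: DF = P = 9769/10000 ≈ 0.976900
step 2 [1y] zero: DF = P = 239/250 ≈ 0.956000
step 3 [1.5y] swap r/2=670/28659: DF=(1 − 670/28659·(0.976900+0.956000))/(1+670/28659) = 933/1000 ≈ 0.933000
step 4 [2y] swap r/2=1100/37559: DF=(1 − 1100/37559·(0.976900+0.956000+0.933000))/(1+1100/37559) = 89/100 ≈ 0.890000
step 5 [2.5y] zero: DF = P = 1063/1250 ≈ 0.850400
step 6 [3y] swap r/2=1716/54347: DF=(1 − 1716/54347·(0.976900+0.956000+0.933000+0.890000+0.850400))/(1+1716/54347) = 2071/2500 ≈ 0.828400
step 7 [3.5y] swap r/2=2089/62258: DF=(1 − 2089/62258·(0.976900+0.956000+0.933000+0.890000+0.850400+0.828400))/(1+2089/62258) = 7911/10000 ≈ 0.791100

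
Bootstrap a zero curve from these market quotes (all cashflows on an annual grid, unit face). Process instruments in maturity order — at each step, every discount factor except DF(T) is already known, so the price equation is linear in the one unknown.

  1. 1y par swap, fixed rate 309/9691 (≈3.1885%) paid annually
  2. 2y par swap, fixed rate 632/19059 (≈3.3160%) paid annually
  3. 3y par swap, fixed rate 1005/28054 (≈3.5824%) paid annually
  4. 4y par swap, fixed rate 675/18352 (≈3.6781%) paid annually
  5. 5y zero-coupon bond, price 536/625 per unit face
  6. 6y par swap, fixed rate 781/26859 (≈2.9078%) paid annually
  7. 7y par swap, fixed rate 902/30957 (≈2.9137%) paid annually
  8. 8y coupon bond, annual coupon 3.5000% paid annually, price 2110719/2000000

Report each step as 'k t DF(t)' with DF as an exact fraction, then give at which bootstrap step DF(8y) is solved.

1 1 9691/10000
2 2 1171/1250
3 3 1799/2000
4 4 173/200
5 5 536/625
6 6 4219/5000
7 7 2049/2500
8 8 8103/10000
DF(8y) is solved at step 8

step 1 [1y] swap r/1=309/9691: DF=(1 − 309/9691·(0))/(1+309/9691) = 9691/10000 ≈ 0.969100
step 2 [2y] swap r/1=632/19059: DF=(1 − 632/19059·(0.969100))/(1+632/19059) = 1171/1250 ≈ 0.936800
step 3 [3y] swap r/1=1005/28054: DF=(1 − 1005/28054·(0.969100+0.936800))/(1+1005/28054) = 1799/2000 ≈ 0.899500
step 4 [4y] swap r/1=675/18352: DF=(1 − 675/18352·(0.969100+0.936800+0.899500))/(1+675/18352) = 173/200 ≈ 0.865000
step 5 [5y] zero: DF = P = 536/625 ≈ 0.857600
step 6 [6y] swap r/1=781/26859: DF=(1 − 781/26859·(0.969100+0.936800+0.899500+0.865000+0.857600))/(1+781/26859) = 4219/5000 ≈ 0.843800
step 7 [7y] swap r/1=902/30957: DF=(1 − 902/30957·(0.969100+0.936800+0.899500+0.865000+0.857600+0.843800))/(1+902/30957) = 2049/2500 ≈ 0.819600
step 8 [8y] bond c/1=7/200: DF=(2110719/2000000 − 7/200·(0.969100+0.936800+0.899500+0.865000+0.857600+0.843800+0.819600))/(1+7/200) = 8103/10000 ≈ 0.810300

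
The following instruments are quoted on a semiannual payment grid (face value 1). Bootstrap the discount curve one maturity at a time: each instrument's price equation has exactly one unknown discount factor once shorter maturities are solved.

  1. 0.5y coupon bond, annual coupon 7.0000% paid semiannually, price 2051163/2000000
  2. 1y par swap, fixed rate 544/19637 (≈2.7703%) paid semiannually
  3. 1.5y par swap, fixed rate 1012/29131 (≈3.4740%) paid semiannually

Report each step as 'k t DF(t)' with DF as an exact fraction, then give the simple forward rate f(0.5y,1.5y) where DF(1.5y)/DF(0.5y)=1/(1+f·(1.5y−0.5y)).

step 1 [0.5y] bond c/2=7/200: DF=(2051163/2000000 − 7/200·(0))/(1+7/200) = 9909/10000 ≈ 0.990900
step 2 [1y] swap r/2=272/19637: DF=(1 − 272/19637·(0.990900))/(1+272/19637) = 608/625 ≈ 0.972800
step 3 [1.5y] swap r/2=506/29131: DF=(1 − 506/29131·(0.990900+0.972800))/(1+506/29131) = 4747/5000 ≈ 0.949400

1 1/2 9909/10000
2 1 608/625
3 3/2 4747/5000
f(0.5y,1.5y) = ((9909/10000)/(4747/5000) − 1)/(1) = 415/9494 ≈ 4.3712%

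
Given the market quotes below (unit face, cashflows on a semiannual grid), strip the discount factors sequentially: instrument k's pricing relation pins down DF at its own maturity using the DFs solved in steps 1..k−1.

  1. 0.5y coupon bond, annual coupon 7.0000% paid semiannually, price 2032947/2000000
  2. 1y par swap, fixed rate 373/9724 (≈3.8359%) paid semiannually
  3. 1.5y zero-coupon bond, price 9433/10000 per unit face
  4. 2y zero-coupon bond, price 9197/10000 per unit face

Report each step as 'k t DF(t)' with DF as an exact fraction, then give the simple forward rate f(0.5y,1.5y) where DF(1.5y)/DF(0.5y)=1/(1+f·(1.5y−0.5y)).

step 1 [0.5y] bond c/2=7/200: DF=(2032947/2000000 − 7/200·(0))/(1+7/200) = 9821/10000 ≈ 0.982100
step 2 [1y] swap r/2=373/19448: DF=(1 − 373/19448·(0.982100))/(1+373/19448) = 9627/10000 ≈ 0.962700
step 3 [1.5y] zero: DF = P = 9433/10000 ≈ 0.943300
step 4 [2y] zero: DF = P = 9197/10000 ≈ 0.919700

1 1/2 9821/10000
2 1 9627/10000
3 3/2 9433/10000
4 2 9197/10000
f(0.5y,1.5y) = ((9821/10000)/(9433/10000) − 1)/(1) = 388/9433 ≈ 4.1132%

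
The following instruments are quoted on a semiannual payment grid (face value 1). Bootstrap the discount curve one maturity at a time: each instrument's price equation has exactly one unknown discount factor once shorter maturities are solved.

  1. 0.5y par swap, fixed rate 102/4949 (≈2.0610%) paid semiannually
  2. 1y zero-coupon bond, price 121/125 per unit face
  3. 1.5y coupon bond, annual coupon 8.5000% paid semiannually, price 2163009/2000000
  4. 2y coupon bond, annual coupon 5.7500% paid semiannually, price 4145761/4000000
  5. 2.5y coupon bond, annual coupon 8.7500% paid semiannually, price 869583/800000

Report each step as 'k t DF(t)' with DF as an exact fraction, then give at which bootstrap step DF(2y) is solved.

1 1/2 4949/5000
2 1 121/125
3 3/2 1197/1250
4 2 463/500
5 5/2 2201/2500
DF(2y) is solved at step 4

step 1 [0.5y] swap r/2=51/4949: DF=(1 − 51/4949·(0))/(1+51/4949) = 4949/5000 ≈ 0.989800
step 2 [1y] zero: DF = P = 121/125 ≈ 0.968000
step 3 [1.5y] bond c/2=17/400: DF=(2163009/2000000 − 17/400·(0.989800+0.968000))/(1+17/400) = 1197/1250 ≈ 0.957600
step 4 [2y] bond c/2=23/800: DF=(4145761/4000000 − 23/800·(0.989800+0.968000+0.957600))/(1+23/800) = 463/500 ≈ 0.926000
step 5 [2.5y] bond c/2=7/160: DF=(869583/800000 − 7/160·(0.989800+0.968000+0.957600+0.926000))/(1+7/160) = 2201/2500 ≈ 0.880400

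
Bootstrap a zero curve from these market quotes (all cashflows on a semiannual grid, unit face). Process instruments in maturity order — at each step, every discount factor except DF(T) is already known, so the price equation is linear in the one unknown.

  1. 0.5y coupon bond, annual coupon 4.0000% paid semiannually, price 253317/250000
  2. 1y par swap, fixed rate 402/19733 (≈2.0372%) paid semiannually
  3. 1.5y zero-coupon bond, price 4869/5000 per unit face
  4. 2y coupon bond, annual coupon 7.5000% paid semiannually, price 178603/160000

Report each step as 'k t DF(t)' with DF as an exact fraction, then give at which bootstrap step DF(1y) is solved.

1 1/2 4967/5000
2 1 9799/10000
3 3/2 4869/5000
4 2 4847/5000
DF(1y) is solved at step 2

step 1 [0.5y] bond c/2=1/50: DF=(253317/250000 − 1/50·(0))/(1+1/50) = 4967/5000 ≈ 0.993400
step 2 [1y] swap r/2=201/19733: DF=(1 − 201/19733·(0.993400))/(1+201/19733) = 9799/10000 ≈ 0.979900
step 3 [1.5y] zero: DF = P = 4869/5000 ≈ 0.973800
step 4 [2y] bond c/2=3/80: DF=(178603/160000 − 3/80·(0.993400+0.979900+0.973800))/(1+3/80) = 4847/5000 ≈ 0.969400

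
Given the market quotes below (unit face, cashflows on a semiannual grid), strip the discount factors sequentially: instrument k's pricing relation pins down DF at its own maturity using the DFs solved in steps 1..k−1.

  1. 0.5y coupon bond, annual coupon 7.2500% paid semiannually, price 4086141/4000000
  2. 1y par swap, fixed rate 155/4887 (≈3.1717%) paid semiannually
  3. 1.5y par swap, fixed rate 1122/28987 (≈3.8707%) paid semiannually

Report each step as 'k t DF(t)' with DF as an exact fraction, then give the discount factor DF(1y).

step 1 [0.5y] bond c/2=29/800: DF=(4086141/4000000 − 29/800·(0))/(1+29/800) = 4929/5000 ≈ 0.985800
step 2 [1y] swap r/2=155/9774: DF=(1 − 155/9774·(0.985800))/(1+155/9774) = 969/1000 ≈ 0.969000
step 3 [1.5y] swap r/2=561/28987: DF=(1 − 561/28987·(0.985800+0.969000))/(1+561/28987) = 9439/10000 ≈ 0.943900

1 1/2 4929/5000
2 1 969/1000
3 3/2 9439/10000
DF(1y) = 969/1000 ≈ 0.969000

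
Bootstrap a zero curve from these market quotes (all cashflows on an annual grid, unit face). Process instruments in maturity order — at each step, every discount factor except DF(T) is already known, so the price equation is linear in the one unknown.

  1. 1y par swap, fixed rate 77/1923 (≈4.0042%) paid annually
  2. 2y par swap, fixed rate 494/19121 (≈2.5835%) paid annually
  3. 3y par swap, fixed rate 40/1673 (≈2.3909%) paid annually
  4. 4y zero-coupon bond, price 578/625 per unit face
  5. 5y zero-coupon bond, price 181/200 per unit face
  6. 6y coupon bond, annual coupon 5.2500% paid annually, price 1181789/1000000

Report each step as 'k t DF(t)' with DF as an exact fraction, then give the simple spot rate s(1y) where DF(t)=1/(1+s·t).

step 1 [1y] swap r/1=77/1923: DF=(1 − 77/1923·(0))/(1+77/1923) = 1923/2000 ≈ 0.961500
step 2 [2y] swap r/1=494/19121: DF=(1 − 494/19121·(0.961500))/(1+494/19121) = 4753/5000 ≈ 0.950600
step 3 [3y] swap r/1=40/1673: DF=(1 − 40/1673·(0.961500+0.950600))/(1+40/1673) = 233/250 ≈ 0.932000
step 4 [4y] zero: DF = P = 578/625 ≈ 0.924800
step 5 [5y] zero: DF = P = 181/200 ≈ 0.905000
step 6 [6y] bond c/1=21/400: DF=(1181789/1000000 − 21/400·(0.961500+0.950600+0.932000+0.924800+0.905000))/(1+21/400) = 8897/10000 ≈ 0.889700

1 1 1923/2000
2 2 4753/5000
3 3 233/250
4 4 578/625
5 5 181/200
6 6 8897/10000
s(1y) = (1/(1923/2000) − 1)/(1) = 77/1923 ≈ 4.0042%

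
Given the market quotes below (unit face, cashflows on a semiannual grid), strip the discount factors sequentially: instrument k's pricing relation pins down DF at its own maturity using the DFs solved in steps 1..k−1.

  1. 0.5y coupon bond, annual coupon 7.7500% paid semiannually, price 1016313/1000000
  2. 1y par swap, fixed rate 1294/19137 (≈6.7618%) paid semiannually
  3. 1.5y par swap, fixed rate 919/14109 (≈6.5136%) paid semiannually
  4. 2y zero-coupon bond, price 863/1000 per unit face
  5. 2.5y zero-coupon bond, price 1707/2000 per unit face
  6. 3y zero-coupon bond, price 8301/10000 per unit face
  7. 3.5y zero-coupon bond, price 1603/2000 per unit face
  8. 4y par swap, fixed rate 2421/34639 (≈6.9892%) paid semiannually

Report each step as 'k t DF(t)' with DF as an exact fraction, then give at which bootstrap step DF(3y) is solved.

step 1 [0.5y] bond c/2=31/800: DF=(1016313/1000000 − 31/800·(0))/(1+31/800) = 1223/1250 ≈ 0.978400
step 2 [1y] swap r/2=647/19137: DF=(1 − 647/19137·(0.978400))/(1+647/19137) = 9353/10000 ≈ 0.935300
step 3 [1.5y] swap r/2=919/28218: DF=(1 − 919/28218·(0.978400+0.935300))/(1+919/28218) = 9081/10000 ≈ 0.908100
step 4 [2y] zero: DF = P = 863/1000 ≈ 0.863000
step 5 [2.5y] zero: DF = P = 1707/2000 ≈ 0.853500
step 6 [3y] zero: DF = P = 8301/10000 ≈ 0.830100
step 7 [3.5y] zero: DF = P = 1603/2000 ≈ 0.801500
step 8 [4y] swap r/2=2421/69278: DF=(1 − 2421/69278·(0.978400+0.935300+0.908100+0.863000+0.853500+0.830100+0.801500))/(1+2421/69278) = 7579/10000 ≈ 0.757900

1 1/2 1223/1250
2 1 9353/10000
3 3/2 9081/10000
4 2 863/1000
5 5/2 1707/2000
6 3 8301/10000
7 7/2 1603/2000
8 4 7579/10000
DF(3y) is solved at step 6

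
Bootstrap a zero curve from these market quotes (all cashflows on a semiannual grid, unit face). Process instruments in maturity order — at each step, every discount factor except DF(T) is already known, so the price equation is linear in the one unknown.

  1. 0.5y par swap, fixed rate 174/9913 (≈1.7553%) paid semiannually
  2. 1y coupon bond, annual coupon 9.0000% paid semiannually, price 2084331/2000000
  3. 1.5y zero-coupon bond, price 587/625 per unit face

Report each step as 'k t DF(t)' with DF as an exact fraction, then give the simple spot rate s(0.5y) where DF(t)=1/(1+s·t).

1 1/2 9913/10000
2 1 4773/5000
3 3/2 587/625
s(0.5y) = (1/(9913/10000) − 1)/(1/2) = 174/9913 ≈ 1.7553%

step 1 [0.5y] swap r/2=87/9913: DF=(1 − 87/9913·(0))/(1+87/9913) = 9913/10000 ≈ 0.991300
step 2 [1y] bond c/2=9/200: DF=(2084331/2000000 − 9/200·(0.991300))/(1+9/200) = 4773/5000 ≈ 0.954600
step 3 [1.5y] zero: DF = P = 587/625 ≈ 0.939200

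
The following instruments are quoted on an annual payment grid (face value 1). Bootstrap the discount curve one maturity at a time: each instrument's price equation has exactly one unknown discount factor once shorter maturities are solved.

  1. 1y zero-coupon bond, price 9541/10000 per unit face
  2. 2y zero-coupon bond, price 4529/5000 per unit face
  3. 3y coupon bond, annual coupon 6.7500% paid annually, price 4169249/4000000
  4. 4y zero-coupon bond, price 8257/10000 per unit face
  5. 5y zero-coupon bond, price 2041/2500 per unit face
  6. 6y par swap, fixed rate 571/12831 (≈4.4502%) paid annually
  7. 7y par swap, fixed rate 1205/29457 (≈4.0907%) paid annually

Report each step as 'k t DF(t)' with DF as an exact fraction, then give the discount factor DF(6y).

step 1 [1y] zero: DF = P = 9541/10000 ≈ 0.954100
step 2 [2y] zero: DF = P = 4529/5000 ≈ 0.905800
step 3 [3y] bond c/1=27/400: DF=(4169249/4000000 − 27/400·(0.954100+0.905800))/(1+27/400) = 2147/2500 ≈ 0.858800
step 4 [4y] zero: DF = P = 8257/10000 ≈ 0.825700
step 5 [5y] zero: DF = P = 2041/2500 ≈ 0.816400
step 6 [6y] swap r/1=571/12831: DF=(1 − 571/12831·(0.954100+0.905800+0.858800+0.825700+0.816400))/(1+571/12831) = 1929/2500 ≈ 0.771600
step 7 [7y] swap r/1=1205/29457: DF=(1 − 1205/29457·(0.954100+0.905800+0.858800+0.825700+0.816400+0.771600))/(1+1205/29457) = 759/1000 ≈ 0.759000

1 1 9541/10000
2 2 4529/5000
3 3 2147/2500
4 4 8257/10000
5 5 2041/2500
6 6 1929/2500
7 7 759/1000
DF(6y) = 1929/2500 ≈ 0.771600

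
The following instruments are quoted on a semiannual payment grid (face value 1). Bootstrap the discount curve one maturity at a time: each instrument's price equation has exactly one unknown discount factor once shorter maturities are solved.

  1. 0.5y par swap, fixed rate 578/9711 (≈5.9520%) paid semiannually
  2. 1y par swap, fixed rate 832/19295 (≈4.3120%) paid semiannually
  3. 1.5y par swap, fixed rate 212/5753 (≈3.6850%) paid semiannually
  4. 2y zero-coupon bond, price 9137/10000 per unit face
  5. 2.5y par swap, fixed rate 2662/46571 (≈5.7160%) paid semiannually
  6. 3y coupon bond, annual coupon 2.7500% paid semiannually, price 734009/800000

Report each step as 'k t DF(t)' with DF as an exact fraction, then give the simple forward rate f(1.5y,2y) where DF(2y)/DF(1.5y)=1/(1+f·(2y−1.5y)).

step 1 [0.5y] swap r/2=289/9711: DF=(1 − 289/9711·(0))/(1+289/9711) = 9711/10000 ≈ 0.971100
step 2 [1y] swap r/2=416/19295: DF=(1 − 416/19295·(0.971100))/(1+416/19295) = 599/625 ≈ 0.958400
step 3 [1.5y] swap r/2=106/5753: DF=(1 − 106/5753·(0.971100+0.958400))/(1+106/5753) = 947/1000 ≈ 0.947000
step 4 [2y] zero: DF = P = 9137/10000 ≈ 0.913700
step 5 [2.5y] swap r/2=1331/46571: DF=(1 − 1331/46571·(0.971100+0.958400+0.947000+0.913700))/(1+1331/46571) = 8669/10000 ≈ 0.866900
step 6 [3y] bond c/2=11/800: DF=(734009/800000 − 11/800·(0.971100+0.958400+0.947000+0.913700+0.866900))/(1+11/800) = 8419/10000 ≈ 0.841900

1 1/2 9711/10000
2 1 599/625
3 3/2 947/1000
4 2 9137/10000
5 5/2 8669/10000
6 3 8419/10000
f(1.5y,2y) = ((947/1000)/(9137/10000) − 1)/(1/2) = 666/9137 ≈ 7.2890%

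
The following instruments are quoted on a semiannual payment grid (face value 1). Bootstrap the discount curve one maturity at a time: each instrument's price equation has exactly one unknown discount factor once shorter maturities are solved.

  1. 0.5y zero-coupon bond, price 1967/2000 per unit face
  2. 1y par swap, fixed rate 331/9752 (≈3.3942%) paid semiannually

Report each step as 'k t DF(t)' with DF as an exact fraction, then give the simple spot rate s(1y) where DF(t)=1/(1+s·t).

step 1 [0.5y] zero: DF = P = 1967/2000 ≈ 0.983500
step 2 [1y] swap r/2=331/19504: DF=(1 − 331/19504·(0.983500))/(1+331/19504) = 9669/10000 ≈ 0.966900

1 1/2 1967/2000
2 1 9669/10000
s(1y) = (1/(9669/10000) − 1)/(1) = 331/9669 ≈ 3.4233%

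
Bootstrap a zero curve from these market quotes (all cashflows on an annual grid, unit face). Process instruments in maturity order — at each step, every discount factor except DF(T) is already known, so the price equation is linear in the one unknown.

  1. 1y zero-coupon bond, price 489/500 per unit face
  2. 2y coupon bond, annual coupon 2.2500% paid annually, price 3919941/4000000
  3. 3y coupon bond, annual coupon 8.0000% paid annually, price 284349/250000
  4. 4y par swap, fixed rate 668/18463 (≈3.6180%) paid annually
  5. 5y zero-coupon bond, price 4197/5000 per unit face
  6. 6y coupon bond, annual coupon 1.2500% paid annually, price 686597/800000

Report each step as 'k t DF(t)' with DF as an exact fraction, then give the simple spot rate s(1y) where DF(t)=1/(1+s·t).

1 1 489/500
2 2 9369/10000
3 3 9113/10000
4 4 1083/1250
5 5 4197/5000
6 6 7917/10000
s(1y) = (1/(489/500) − 1)/(1) = 11/489 ≈ 2.2495%

step 1 [1y] zero: DF = P = 489/500 ≈ 0.978000
step 2 [2y] bond c/1=9/400: DF=(3919941/4000000 − 9/400·(0.978000))/(1+9/400) = 9369/10000 ≈ 0.936900
step 3 [3y] bond c/1=2/25: DF=(284349/250000 − 2/25·(0.978000+0.936900))/(1+2/25) = 9113/10000 ≈ 0.911300
step 4 [4y] swap r/1=668/18463: DF=(1 − 668/18463·(0.978000+0.936900+0.911300))/(1+668/18463) = 1083/1250 ≈ 0.866400
step 5 [5y] zero: DF = P = 4197/5000 ≈ 0.839400
step 6 [6y] bond c/1=1/80: DF=(686597/800000 − 1/80·(0.978000+0.936900+0.911300+0.866400+0.839400))/(1+1/80) = 7917/10000 ≈ 0.791700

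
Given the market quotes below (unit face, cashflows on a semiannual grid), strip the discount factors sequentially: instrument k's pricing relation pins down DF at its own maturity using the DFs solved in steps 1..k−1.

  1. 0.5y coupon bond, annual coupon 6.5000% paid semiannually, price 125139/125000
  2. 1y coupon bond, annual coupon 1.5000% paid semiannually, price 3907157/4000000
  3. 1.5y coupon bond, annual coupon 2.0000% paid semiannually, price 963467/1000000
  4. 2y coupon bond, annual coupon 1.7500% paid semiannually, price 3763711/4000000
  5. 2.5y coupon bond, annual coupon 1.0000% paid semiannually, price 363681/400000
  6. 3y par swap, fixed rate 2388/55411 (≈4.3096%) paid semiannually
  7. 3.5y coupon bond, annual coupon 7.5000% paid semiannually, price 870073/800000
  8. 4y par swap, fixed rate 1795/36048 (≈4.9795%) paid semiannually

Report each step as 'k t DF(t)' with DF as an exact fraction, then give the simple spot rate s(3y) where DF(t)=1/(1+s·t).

1 1/2 606/625
2 1 9623/10000
3 3/2 2337/2500
4 2 9079/10000
5 5/2 8859/10000
6 3 4403/5000
7 7/2 106/125
8 4 1641/2000
s(3y) = (1/(4403/5000) − 1)/(3) = 199/4403 ≈ 4.5196%

step 1 [0.5y] bond c/2=13/400: DF=(125139/125000 − 13/400·(0))/(1+13/400) = 606/625 ≈ 0.969600
step 2 [1y] bond c/2=3/400: DF=(3907157/4000000 − 3/400·(0.969600))/(1+3/400) = 9623/10000 ≈ 0.962300
step 3 [1.5y] bond c/2=1/100: DF=(963467/1000000 − 1/100·(0.969600+0.962300))/(1+1/100) = 2337/2500 ≈ 0.934800
step 4 [2y] bond c/2=7/800: DF=(3763711/4000000 − 7/800·(0.969600+0.962300+0.934800))/(1+7/800) = 9079/10000 ≈ 0.907900
step 5 [2.5y] bond c/2=1/200: DF=(363681/400000 − 1/200·(0.969600+0.962300+0.934800+0.907900))/(1+1/200) = 8859/10000 ≈ 0.885900
step 6 [3y] swap r/2=1194/55411: DF=(1 − 1194/55411·(0.969600+0.962300+0.934800+0.907900+0.885900))/(1+1194/55411) = 4403/5000 ≈ 0.880600
step 7 [3.5y] bond c/2=3/80: DF=(870073/800000 − 3/80·(0.969600+0.962300+0.934800+0.907900+0.885900+0.880600))/(1+3/80) = 106/125 ≈ 0.848000
step 8 [4y] swap r/2=1795/72096: DF=(1 − 1795/72096·(0.969600+0.962300+0.934800+0.907900+0.885900+0.880600+0.848000))/(1+1795/72096) = 1641/2000 ≈ 0.820500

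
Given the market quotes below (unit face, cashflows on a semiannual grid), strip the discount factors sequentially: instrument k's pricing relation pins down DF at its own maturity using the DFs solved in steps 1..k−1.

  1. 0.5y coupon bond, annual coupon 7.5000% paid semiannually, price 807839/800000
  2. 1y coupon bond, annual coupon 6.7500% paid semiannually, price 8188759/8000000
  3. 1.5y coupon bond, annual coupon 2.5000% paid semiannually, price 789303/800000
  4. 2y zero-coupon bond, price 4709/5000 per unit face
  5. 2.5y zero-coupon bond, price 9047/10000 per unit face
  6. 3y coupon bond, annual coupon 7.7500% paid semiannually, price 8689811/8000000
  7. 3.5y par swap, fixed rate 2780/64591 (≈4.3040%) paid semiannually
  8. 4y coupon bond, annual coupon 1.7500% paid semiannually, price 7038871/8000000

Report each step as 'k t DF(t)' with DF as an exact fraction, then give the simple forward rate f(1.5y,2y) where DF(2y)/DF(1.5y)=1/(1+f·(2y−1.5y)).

1 1/2 9733/10000
2 1 599/625
3 3/2 4753/5000
4 2 4709/5000
5 5/2 9047/10000
6 3 8693/10000
7 7/2 861/1000
8 4 4081/5000
f(1.5y,2y) = ((4753/5000)/(4709/5000) − 1)/(1/2) = 88/4709 ≈ 1.8688%

step 1 [0.5y] bond c/2=3/80: DF=(807839/800000 − 3/80·(0))/(1+3/80) = 9733/10000 ≈ 0.973300
step 2 [1y] bond c/2=27/800: DF=(8188759/8000000 − 27/800·(0.973300))/(1+27/800) = 599/625 ≈ 0.958400
step 3 [1.5y] bond c/2=1/80: DF=(789303/800000 − 1/80·(0.973300+0.958400))/(1+1/80) = 4753/5000 ≈ 0.950600
step 4 [2y] zero: DF = P = 4709/5000 ≈ 0.941800
step 5 [2.5y] zero: DF = P = 9047/10000 ≈ 0.904700
step 6 [3y] bond c/2=31/800: DF=(8689811/8000000 − 31/800·(0.973300+0.958400+0.950600+0.941800+0.904700))/(1+31/800) = 8693/10000 ≈ 0.869300
step 7 [3.5y] swap r/2=1390/64591: DF=(1 − 1390/64591·(0.973300+0.958400+0.950600+0.941800+0.904700+0.869300))/(1+1390/64591) = 861/1000 ≈ 0.861000
step 8 [4y] bond c/2=7/800: DF=(7038871/8000000 − 7/800·(0.973300+0.958400+0.950600+0.941800+0.904700+0.869300+0.861000))/(1+7/800) = 4081/5000 ≈ 0.816200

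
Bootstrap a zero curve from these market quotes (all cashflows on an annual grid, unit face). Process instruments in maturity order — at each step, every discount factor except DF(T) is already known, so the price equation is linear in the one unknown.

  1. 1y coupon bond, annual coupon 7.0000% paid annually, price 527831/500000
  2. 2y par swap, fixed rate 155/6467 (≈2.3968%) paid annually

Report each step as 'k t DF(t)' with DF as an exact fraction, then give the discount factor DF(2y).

step 1 [1y] bond c/1=7/100: DF=(527831/500000 − 7/100·(0))/(1+7/100) = 4933/5000 ≈ 0.986600
step 2 [2y] swap r/1=155/6467: DF=(1 − 155/6467·(0.986600))/(1+155/6467) = 1907/2000 ≈ 0.953500

1 1 4933/5000
2 2 1907/2000
DF(2y) = 1907/2000 ≈ 0.953500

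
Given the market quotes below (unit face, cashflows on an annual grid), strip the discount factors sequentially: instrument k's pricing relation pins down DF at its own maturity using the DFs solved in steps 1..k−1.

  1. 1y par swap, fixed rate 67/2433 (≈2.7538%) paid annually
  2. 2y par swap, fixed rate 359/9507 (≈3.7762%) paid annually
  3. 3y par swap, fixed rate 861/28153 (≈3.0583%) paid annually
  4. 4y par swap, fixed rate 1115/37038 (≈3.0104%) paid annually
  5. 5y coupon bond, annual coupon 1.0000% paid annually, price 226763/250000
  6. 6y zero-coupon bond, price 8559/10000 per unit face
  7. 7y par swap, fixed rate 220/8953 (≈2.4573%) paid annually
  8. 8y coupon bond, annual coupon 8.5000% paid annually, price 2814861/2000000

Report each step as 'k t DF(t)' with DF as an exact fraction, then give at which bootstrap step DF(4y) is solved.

step 1 [1y] swap r/1=67/2433: DF=(1 − 67/2433·(0))/(1+67/2433) = 2433/2500 ≈ 0.973200
step 2 [2y] swap r/1=359/9507: DF=(1 − 359/9507·(0.973200))/(1+359/9507) = 4641/5000 ≈ 0.928200
step 3 [3y] swap r/1=861/28153: DF=(1 − 861/28153·(0.973200+0.928200))/(1+861/28153) = 9139/10000 ≈ 0.913900
step 4 [4y] swap r/1=1115/37038: DF=(1 − 1115/37038·(0.973200+0.928200+0.913900))/(1+1115/37038) = 1777/2000 ≈ 0.888500
step 5 [5y] bond c/1=1/100: DF=(226763/250000 − 1/100·(0.973200+0.928200+0.913900+0.888500))/(1+1/100) = 4307/5000 ≈ 0.861400
step 6 [6y] zero: DF = P = 8559/10000 ≈ 0.855900
step 7 [7y] swap r/1=220/8953: DF=(1 − 220/8953·(0.973200+0.928200+0.913900+0.888500+0.861400+0.855900))/(1+220/8953) = 423/500 ≈ 0.846000
step 8 [8y] bond c/1=17/200: DF=(2814861/2000000 − 17/200·(0.973200+0.928200+0.913900+0.888500+0.861400+0.855900+0.846000))/(1+17/200) = 4031/5000 ≈ 0.806200

1 1 2433/2500
2 2 4641/5000
3 3 9139/10000
4 4 1777/2000
5 5 4307/5000
6 6 8559/10000
7 7 423/500
8 8 4031/5000
DF(4y) is solved at step 4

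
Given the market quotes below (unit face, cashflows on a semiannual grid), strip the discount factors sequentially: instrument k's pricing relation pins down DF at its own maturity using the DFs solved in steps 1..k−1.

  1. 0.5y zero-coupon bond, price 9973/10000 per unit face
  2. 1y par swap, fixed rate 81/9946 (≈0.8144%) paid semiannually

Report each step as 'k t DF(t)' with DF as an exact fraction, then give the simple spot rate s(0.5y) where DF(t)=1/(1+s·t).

1 1/2 9973/10000
2 1 9919/10000
s(0.5y) = (1/(9973/10000) − 1)/(1/2) = 54/9973 ≈ 0.5415%

step 1 [0.5y] zero: DF = P = 9973/10000 ≈ 0.997300
step 2 [1y] swap r/2=81/19892: DF=(1 − 81/19892·(0.997300))/(1+81/19892) = 9919/10000 ≈ 0.991900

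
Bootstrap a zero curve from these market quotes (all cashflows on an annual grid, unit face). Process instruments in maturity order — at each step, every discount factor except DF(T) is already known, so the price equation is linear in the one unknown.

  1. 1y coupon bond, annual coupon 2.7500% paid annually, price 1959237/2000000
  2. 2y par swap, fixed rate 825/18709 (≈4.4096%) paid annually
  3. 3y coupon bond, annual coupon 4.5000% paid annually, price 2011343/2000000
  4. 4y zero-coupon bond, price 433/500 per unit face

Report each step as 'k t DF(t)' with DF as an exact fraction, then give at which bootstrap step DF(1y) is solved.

1 1 4767/5000
2 2 367/400
3 3 4409/5000
4 4 433/500
DF(1y) is solved at step 1

step 1 [1y] bond c/1=11/400: DF=(1959237/2000000 − 11/400·(0))/(1+11/400) = 4767/5000 ≈ 0.953400
step 2 [2y] swap r/1=825/18709: DF=(1 − 825/18709·(0.953400))/(1+825/18709) = 367/400 ≈ 0.917500
step 3 [3y] bond c/1=9/200: DF=(2011343/2000000 − 9/200·(0.953400+0.917500))/(1+9/200) = 4409/5000 ≈ 0.881800
step 4 [4y] zero: DF = P = 433/500 ≈ 0.866000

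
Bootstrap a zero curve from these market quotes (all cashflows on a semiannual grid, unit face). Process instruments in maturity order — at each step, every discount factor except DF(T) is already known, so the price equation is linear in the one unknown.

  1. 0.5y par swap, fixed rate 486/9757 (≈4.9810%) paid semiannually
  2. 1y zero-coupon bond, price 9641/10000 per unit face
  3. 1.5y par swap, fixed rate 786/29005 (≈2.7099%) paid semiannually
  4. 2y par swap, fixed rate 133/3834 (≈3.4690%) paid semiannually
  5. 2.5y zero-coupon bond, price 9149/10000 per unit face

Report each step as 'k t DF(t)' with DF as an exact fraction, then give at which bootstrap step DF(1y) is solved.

1 1/2 9757/10000
2 1 9641/10000
3 3/2 9607/10000
4 2 1867/2000
5 5/2 9149/10000
DF(1y) is solved at step 2

step 1 [0.5y] swap r/2=243/9757: DF=(1 − 243/9757·(0))/(1+243/9757) = 9757/10000 ≈ 0.975700
step 2 [1y] zero: DF = P = 9641/10000 ≈ 0.964100
step 3 [1.5y] swap r/2=393/29005: DF=(1 − 393/29005·(0.975700+0.964100))/(1+393/29005) = 9607/10000 ≈ 0.960700
step 4 [2y] swap r/2=133/7668: DF=(1 − 133/7668·(0.975700+0.964100+0.960700))/(1+133/7668) = 1867/2000 ≈ 0.933500
step 5 [2.5y] zero: DF = P = 9149/10000 ≈ 0.914900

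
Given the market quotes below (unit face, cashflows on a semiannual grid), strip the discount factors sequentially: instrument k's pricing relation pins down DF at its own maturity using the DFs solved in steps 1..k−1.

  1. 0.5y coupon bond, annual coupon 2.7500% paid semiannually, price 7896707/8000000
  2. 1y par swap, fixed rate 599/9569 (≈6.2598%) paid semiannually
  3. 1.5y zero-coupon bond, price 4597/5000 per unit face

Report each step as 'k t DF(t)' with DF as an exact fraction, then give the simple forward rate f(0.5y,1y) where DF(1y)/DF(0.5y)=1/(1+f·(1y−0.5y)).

1 1/2 9737/10000
2 1 9401/10000
3 3/2 4597/5000
f(0.5y,1y) = ((9737/10000)/(9401/10000) − 1)/(1/2) = 96/1343 ≈ 7.1482%

step 1 [0.5y] bond c/2=11/800: DF=(7896707/8000000 − 11/800·(0))/(1+11/800) = 9737/10000 ≈ 0.973700
step 2 [1y] swap r/2=599/19138: DF=(1 − 599/19138·(0.973700))/(1+599/19138) = 9401/10000 ≈ 0.940100
step 3 [1.5y] zero: DF = P = 4597/5000 ≈ 0.919400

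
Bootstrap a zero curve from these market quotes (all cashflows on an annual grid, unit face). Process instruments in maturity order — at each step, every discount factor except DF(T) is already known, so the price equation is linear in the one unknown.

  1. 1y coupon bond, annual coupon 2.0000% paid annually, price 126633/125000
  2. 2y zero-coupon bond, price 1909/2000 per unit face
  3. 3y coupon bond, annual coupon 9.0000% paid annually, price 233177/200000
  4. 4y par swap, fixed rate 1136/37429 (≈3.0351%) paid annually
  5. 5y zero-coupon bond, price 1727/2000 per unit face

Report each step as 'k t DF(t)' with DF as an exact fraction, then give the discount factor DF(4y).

1 1 2483/2500
2 2 1909/2000
3 3 568/625
4 4 554/625
5 5 1727/2000
DF(4y) = 554/625 ≈ 0.886400

step 1 [1y] bond c/1=1/50: DF=(126633/125000 − 1/50·(0))/(1+1/50) = 2483/2500 ≈ 0.993200
step 2 [2y] zero: DF = P = 1909/2000 ≈ 0.954500
step 3 [3y] bond c/1=9/100: DF=(233177/200000 − 9/100·(0.993200+0.954500))/(1+9/100) = 568/625 ≈ 0.908800
step 4 [4y] swap r/1=1136/37429: DF=(1 − 1136/37429·(0.993200+0.954500+0.908800))/(1+1136/37429) = 554/625 ≈ 0.886400
step 5 [5y] zero: DF = P = 1727/2000 ≈ 0.863500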